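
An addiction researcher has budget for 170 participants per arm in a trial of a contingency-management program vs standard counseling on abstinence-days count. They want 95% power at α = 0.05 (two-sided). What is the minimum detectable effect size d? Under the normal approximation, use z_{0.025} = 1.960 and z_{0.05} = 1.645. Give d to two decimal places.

For two independent groups of n = 170 each: d_min = (z_{α/2} + z_β)·√(2/n).
z-sum = 1.960 + 1.645 = 3.605.
d_min = 3.605 × √(2/170) = 3.605 × 0.1085 = 0.391.

d_min ≈ 0.39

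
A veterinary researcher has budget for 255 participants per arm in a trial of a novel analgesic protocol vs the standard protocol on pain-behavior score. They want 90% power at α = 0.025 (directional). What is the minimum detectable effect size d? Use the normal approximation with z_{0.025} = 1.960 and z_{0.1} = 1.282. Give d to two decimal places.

For two independent groups of n = 255 each: d_min = (z_{α} + z_β)·√(2/n).
z-sum = 1.960 + 1.282 = 3.242.
d_min = 3.242 × √(2/255) = 3.242 × 0.0886 = 0.287.

d_min ≈ 0.29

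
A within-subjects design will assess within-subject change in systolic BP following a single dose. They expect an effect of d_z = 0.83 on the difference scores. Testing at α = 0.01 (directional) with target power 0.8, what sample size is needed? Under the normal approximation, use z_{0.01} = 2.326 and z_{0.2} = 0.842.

n = 15 pairs

For a paired (one-sample on differences) test: n = ((z_{α} + z_β) / d)².
z_{α} + z_β = 2.326 + 0.842 = 3.168.
n = (3.168 / 0.83)² = 3.817² = 14.57.
Round up.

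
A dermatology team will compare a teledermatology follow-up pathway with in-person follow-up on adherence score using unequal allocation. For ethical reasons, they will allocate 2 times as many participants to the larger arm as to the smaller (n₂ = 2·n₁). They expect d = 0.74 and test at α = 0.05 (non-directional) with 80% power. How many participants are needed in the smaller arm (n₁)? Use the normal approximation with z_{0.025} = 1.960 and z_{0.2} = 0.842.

n₁ = 22

With allocation ratio k = n₂/n₁ = 2, Var(x̄₁−x̄₂) = σ²(1/n₁ + 1/(k·n₁)) = σ²·(k+1)/(k·n₁).
So n₁ = (1 + 1/k)·((z_{α/2} + z_β)/d)² = 1.500 × (2.802/0.74)².
n₁ = 1.500 × 14.34 = 21.5.
Round up: n₁ = 22, giving n₂ = 2 × 22 = 44.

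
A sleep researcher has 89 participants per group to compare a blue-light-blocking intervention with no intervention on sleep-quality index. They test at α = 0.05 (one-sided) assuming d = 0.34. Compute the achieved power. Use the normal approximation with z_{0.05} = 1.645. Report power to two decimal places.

power ≈ 0.73

For two equal groups, power = Φ(d·√(n/2) − z_{α}).
d·√(n/2) = 0.34 × √(89/2) = 0.34 × 6.671 = 2.268.
z_β = 2.268 − 1.645 = 0.623.
Power = Φ(0.623) = 0.733.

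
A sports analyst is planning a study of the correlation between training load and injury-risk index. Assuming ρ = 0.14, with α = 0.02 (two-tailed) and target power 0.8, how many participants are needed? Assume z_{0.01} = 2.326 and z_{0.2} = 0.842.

Fisher's z: C = ½·ln((1+r)/(1−r)) = ½·ln(1.3256) = 0.1409.
n = ((z_{α/2} + z_β)/C)² + 3.
(2.326 + 0.842) / 0.1409 = 3.168 / 0.1409 = 22.484.
n = 22.484² + 3 = 505.53 + 3 = 508.5.
Round up.

n = 509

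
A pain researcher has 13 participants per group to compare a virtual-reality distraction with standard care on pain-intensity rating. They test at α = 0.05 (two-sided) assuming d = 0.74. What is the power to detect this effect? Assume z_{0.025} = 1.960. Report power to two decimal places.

For two equal groups, power = Φ(d·√(n/2) − z_{α/2}).
d·√(n/2) = 0.74 × √(13/2) = 0.74 × 2.550 = 1.887.
z_β = 1.887 − 1.960 = -0.073.
Power = Φ(-0.073) = 0.471.

power ≈ 0.47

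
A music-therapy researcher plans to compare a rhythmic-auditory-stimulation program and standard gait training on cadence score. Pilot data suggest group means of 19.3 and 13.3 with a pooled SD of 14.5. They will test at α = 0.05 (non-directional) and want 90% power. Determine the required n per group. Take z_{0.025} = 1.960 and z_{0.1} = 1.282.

n = 123 per group

Cohen's d = |M₁ − M₂| / SD_pooled = |19.3 − 13.3| / 14.5 = 6.0 / 14.5 = 0.414.
For two independent groups with equal n: n = 2·((z_{α/2} + z_β) / d)².
z_{α/2} + z_β = 1.960 + 1.282 = 3.242.
n = 2 × (3.242 / 0.414)² = 2 × 7.831² = 2 × 61.32 = 122.6.
Round up to the next whole participant.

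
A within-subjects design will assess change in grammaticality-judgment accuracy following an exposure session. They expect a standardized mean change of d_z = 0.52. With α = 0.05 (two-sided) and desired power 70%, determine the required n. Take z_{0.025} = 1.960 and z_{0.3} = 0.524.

For a paired (one-sample on differences) test: n = ((z_{α/2} + z_β) / d)².
z_{α/2} + z_β = 1.960 + 0.524 = 2.484.
n = (2.484 / 0.52)² = 4.777² = 22.82.
Round up.

n = 23 pairs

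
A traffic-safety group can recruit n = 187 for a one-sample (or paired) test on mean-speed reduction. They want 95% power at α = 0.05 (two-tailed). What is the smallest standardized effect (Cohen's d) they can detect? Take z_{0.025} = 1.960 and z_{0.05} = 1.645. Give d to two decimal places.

For a single sample (or paired design) of n = 187: d_min = (z_{α/2} + z_β)/√n.
z-sum = 1.960 + 1.645 = 3.605.
d_min = 3.605 / √187 = 3.605 / 13.675 = 0.264.

d_min ≈ 0.26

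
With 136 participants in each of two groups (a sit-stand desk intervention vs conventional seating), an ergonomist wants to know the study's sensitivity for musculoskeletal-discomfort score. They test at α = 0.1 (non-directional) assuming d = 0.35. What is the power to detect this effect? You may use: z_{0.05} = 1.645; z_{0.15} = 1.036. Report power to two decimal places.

For two equal groups, power = Φ(d·√(n/2) − z_{α/2}).
d·√(n/2) = 0.35 × √(136/2) = 0.35 × 8.246 = 2.886.
z_β = 2.886 − 1.645 = 1.241.
Power = Φ(1.241) = 0.893.

power ≈ 0.89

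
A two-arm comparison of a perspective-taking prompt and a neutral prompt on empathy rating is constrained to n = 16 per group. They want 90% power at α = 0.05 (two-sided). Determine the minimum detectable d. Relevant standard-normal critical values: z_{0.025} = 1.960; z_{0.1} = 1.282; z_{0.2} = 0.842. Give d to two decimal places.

For two independent groups of n = 16 each: d_min = (z_{α/2} + z_β)·√(2/n).
z-sum = 1.960 + 1.282 = 3.242.
d_min = 3.242 × √(2/16) = 3.242 × 0.3536 = 1.146.

d_min ≈ 1.15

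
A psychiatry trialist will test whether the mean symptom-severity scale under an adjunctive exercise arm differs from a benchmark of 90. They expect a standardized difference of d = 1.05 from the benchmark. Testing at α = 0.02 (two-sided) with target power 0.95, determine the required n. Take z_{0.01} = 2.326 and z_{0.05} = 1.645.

For a one-sample test: n = ((z_{α/2} + z_β) / d)².
z_{α/2} + z_β = 2.326 + 1.645 = 3.971.
n = (3.971 / 1.05)² = 3.782² = 14.30.
Round up.

n = 15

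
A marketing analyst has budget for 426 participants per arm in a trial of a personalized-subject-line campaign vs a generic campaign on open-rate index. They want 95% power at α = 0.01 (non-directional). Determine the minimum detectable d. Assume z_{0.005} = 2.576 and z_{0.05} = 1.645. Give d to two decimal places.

d_min ≈ 0.29

For two independent groups of n = 426 each: d_min = (z_{α/2} + z_β)·√(2/n).
z-sum = 2.576 + 1.645 = 4.221.
d_min = 4.221 × √(2/426) = 4.221 × 0.0685 = 0.289.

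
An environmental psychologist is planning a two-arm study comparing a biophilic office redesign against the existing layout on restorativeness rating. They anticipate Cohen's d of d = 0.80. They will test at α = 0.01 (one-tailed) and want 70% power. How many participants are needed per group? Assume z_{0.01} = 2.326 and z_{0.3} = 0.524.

n = 26 per group

For two independent groups with equal n: n = 2·((z_{α} + z_β) / d)².
z_{α} + z_β = 2.326 + 0.524 = 2.850.
n = 2 × (2.850 / 0.80)² = 2 × 3.562² = 2 × 12.69 = 25.4.
Round up to the next whole participant.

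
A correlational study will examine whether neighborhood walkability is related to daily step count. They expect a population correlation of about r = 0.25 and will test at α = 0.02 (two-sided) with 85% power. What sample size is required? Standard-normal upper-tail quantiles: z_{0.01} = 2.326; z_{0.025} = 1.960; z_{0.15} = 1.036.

n = 177

Fisher's z: C = ½·ln((1+r)/(1−r)) = ½·ln(1.6667) = 0.2554.
n = ((z_{α/2} + z_β)/C)² + 3.
(2.326 + 1.036) / 0.2554 = 3.362 / 0.2554 = 13.164.
n = 13.164² + 3 = 173.28 + 3 = 176.3.
Round up.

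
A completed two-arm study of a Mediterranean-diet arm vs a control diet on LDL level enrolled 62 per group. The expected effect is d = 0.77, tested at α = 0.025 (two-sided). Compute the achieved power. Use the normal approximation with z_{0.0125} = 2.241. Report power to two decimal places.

For two equal groups, power = Φ(d·√(n/2) − z_{α/2}).
d·√(n/2) = 0.77 × √(62/2) = 0.77 × 5.568 = 4.287.
z_β = 4.287 − 2.241 = 2.046.
Power = Φ(2.046) = 0.980.

power ≈ 0.98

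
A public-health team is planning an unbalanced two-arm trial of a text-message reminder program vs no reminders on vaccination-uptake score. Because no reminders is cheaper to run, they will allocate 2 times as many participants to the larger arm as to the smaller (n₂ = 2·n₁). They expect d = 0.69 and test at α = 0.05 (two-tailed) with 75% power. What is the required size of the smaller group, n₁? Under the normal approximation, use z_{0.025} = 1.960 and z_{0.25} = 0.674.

n₁ = 22

With allocation ratio k = n₂/n₁ = 2, Var(x̄₁−x̄₂) = σ²(1/n₁ + 1/(k·n₁)) = σ²·(k+1)/(k·n₁).
So n₁ = (1 + 1/k)·((z_{α/2} + z_β)/d)² = 1.500 × (2.634/0.69)².
n₁ = 1.500 × 14.57 = 21.9.
Round up: n₁ = 22, giving n₂ = 2 × 22 = 44.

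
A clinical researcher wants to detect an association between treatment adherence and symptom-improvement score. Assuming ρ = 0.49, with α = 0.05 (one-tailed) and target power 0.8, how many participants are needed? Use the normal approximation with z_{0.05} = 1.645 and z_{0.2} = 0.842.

Fisher's z: C = ½·ln((1+r)/(1−r)) = ½·ln(2.9216) = 0.5361.
n = ((z_{α} + z_β)/C)² + 3.
(1.645 + 0.842) / 0.5361 = 2.487 / 0.5361 = 4.639.
n = 4.639² + 3 = 21.52 + 3 = 24.5.
Round up.

n = 25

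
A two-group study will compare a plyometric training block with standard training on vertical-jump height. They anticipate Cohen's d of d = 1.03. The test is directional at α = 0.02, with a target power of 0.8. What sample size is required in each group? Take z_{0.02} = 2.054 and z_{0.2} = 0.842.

n = 16 per group

For two independent groups with equal n: n = 2·((z_{α} + z_β) / d)².
z_{α} + z_β = 2.054 + 0.842 = 2.896.
n = 2 × (2.896 / 1.03)² = 2 × 2.812² = 2 × 7.91 = 15.8.
Round up to the next whole participant.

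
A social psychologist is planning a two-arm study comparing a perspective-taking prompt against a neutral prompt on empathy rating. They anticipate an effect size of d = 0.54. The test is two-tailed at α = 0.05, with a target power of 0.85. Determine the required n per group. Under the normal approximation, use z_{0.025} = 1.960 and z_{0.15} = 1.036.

n = 62 per group

For two independent groups with equal n: n = 2·((z_{α/2} + z_β) / d)².
z_{α/2} + z_β = 1.960 + 1.036 = 2.996.
n = 2 × (2.996 / 0.54)² = 2 × 5.548² = 2 × 30.78 = 61.6.
Round up to the next whole participant.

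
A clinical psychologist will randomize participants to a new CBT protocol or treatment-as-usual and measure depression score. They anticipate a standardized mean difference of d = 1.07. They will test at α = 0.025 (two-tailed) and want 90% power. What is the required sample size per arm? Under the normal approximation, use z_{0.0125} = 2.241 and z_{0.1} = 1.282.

For two independent groups with equal n: n = 2·((z_{α/2} + z_β) / d)².
z_{α/2} + z_β = 2.241 + 1.282 = 3.523.
n = 2 × (3.523 / 1.07)² = 2 × 3.293² = 2 × 10.84 = 21.7.
Round up to the next whole participant.

n = 22 per group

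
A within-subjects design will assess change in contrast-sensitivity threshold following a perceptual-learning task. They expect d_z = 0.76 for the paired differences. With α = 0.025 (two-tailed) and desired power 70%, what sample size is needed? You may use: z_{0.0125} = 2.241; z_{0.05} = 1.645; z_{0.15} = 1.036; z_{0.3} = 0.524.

n = 14 pairs

For a paired (one-sample on differences) test: n = ((z_{α/2} + z_β) / d)².
z_{α/2} + z_β = 2.241 + 0.524 = 2.765.
n = (2.765 / 0.76)² = 3.638² = 13.24.
Round up.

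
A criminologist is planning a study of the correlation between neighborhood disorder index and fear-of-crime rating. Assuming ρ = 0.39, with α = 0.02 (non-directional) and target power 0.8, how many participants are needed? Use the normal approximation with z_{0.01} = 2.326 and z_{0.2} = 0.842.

n = 63

Fisher's z: C = ½·ln((1+r)/(1−r)) = ½·ln(2.2787) = 0.4118.
n = ((z_{α/2} + z_β)/C)² + 3.
(2.326 + 0.842) / 0.4118 = 3.168 / 0.4118 = 7.693.
n = 7.693² + 3 = 59.18 + 3 = 62.2.
Round up.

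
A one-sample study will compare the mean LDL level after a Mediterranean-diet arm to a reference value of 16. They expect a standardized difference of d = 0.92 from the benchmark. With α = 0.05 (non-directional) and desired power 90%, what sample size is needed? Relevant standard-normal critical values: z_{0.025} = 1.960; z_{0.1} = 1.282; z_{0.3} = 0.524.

n = 13

For a one-sample test: n = ((z_{α/2} + z_β) / d)².
z_{α/2} + z_β = 1.960 + 1.282 = 3.242.
n = (3.242 / 0.92)² = 3.524² = 12.42.
Round up.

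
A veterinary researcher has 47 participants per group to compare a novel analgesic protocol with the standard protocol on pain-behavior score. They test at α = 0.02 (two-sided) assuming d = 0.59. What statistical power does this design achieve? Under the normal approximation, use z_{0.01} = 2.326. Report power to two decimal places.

For two equal groups, power = Φ(d·√(n/2) − z_{α/2}).
d·√(n/2) = 0.59 × √(47/2) = 0.59 × 4.848 = 2.860.
z_β = 2.860 − 2.326 = 0.534.
Power = Φ(0.534) = 0.703.

power ≈ 0.70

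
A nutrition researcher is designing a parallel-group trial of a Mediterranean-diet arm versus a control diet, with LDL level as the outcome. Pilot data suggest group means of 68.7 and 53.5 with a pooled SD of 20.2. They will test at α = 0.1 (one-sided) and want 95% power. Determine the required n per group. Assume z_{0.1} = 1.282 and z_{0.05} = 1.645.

Cohen's d = |M₁ − M₂| / SD_pooled = |68.7 − 53.5| / 20.2 = 15.2 / 20.2 = 0.752.
For two independent groups with equal n: n = 2·((z_{α} + z_β) / d)².
z_{α} + z_β = 1.282 + 1.645 = 2.927.
n = 2 × (2.927 / 0.752)² = 2 × 3.892² = 2 × 15.15 = 30.3.
Round up to the next whole participant.

n = 31 per group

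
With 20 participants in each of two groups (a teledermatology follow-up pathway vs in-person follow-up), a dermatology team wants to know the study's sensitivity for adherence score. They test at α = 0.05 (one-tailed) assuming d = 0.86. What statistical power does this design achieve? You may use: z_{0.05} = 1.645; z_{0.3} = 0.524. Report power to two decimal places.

power ≈ 0.86

For two equal groups, power = Φ(d·√(n/2) − z_{α}).
d·√(n/2) = 0.86 × √(20/2) = 0.86 × 3.162 = 2.720.
z_β = 2.720 − 1.645 = 1.075.
Power = Φ(1.075) = 0.859.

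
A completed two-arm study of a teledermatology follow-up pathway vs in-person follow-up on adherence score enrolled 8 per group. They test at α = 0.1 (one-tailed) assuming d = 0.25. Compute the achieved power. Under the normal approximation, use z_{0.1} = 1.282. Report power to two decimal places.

For two equal groups, power = Φ(d·√(n/2) − z_{α}).
d·√(n/2) = 0.25 × √(8/2) = 0.25 × 2.000 = 0.500.
z_β = 0.500 − 1.282 = -0.782.
Power = Φ(-0.782) = 0.217.

power ≈ 0.22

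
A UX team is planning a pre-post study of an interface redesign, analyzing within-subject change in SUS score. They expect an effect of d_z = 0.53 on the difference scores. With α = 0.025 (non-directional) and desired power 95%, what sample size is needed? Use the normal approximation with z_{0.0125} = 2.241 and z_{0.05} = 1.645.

For a paired (one-sample on differences) test: n = ((z_{α/2} + z_β) / d)².
z_{α/2} + z_β = 2.241 + 1.645 = 3.886.
n = (3.886 / 0.53)² = 7.332² = 53.76.
Round up.

n = 54 pairs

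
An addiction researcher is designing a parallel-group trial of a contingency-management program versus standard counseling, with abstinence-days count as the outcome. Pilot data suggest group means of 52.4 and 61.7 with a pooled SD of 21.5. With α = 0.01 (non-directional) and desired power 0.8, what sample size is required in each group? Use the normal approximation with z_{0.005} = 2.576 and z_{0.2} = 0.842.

Cohen's d = |M₁ − M₂| / SD_pooled = |52.4 − 61.7| / 21.5 = 9.3 / 21.5 = 0.433.
For two independent groups with equal n: n = 2·((z_{α/2} + z_β) / d)².
z_{α/2} + z_β = 2.576 + 0.842 = 3.418.
n = 2 × (3.418 / 0.433)² = 2 × 7.894² = 2 × 62.31 = 124.6.
Round up to the next whole participant.

n = 125 per group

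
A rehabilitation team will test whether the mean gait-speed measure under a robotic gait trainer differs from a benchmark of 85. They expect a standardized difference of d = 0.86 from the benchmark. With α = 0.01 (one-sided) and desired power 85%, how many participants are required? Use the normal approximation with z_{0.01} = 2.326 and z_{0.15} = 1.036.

For a one-sample test: n = ((z_{α} + z_β) / d)².
z_{α} + z_β = 2.326 + 1.036 = 3.362.
n = (3.362 / 0.86)² = 3.909² = 15.28.
Round up.

n = 16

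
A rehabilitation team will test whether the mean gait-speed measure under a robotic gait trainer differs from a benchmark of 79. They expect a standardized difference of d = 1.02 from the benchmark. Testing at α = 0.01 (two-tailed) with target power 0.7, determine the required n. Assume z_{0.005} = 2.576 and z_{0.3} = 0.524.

n = 10

For a one-sample test: n = ((z_{α/2} + z_β) / d)².
z_{α/2} + z_β = 2.576 + 0.524 = 3.100.
n = (3.100 / 1.02)² = 3.039² = 9.24.
Round up.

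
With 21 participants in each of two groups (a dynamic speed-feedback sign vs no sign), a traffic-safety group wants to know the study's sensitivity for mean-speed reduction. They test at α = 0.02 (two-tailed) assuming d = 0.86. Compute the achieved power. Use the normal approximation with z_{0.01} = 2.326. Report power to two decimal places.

power ≈ 0.68

For two equal groups, power = Φ(d·√(n/2) − z_{α/2}).
d·√(n/2) = 0.86 × √(21/2) = 0.86 × 3.240 = 2.787.
z_β = 2.787 − 2.326 = 0.461.
Power = Φ(0.461) = 0.677.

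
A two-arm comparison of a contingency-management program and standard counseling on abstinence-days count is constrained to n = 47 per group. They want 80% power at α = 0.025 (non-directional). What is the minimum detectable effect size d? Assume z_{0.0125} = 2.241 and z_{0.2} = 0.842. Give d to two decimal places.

For two independent groups of n = 47 each: d_min = (z_{α/2} + z_β)·√(2/n).
z-sum = 2.241 + 0.842 = 3.083.
d_min = 3.083 × √(2/47) = 3.083 × 0.2063 = 0.636.

d_min ≈ 0.64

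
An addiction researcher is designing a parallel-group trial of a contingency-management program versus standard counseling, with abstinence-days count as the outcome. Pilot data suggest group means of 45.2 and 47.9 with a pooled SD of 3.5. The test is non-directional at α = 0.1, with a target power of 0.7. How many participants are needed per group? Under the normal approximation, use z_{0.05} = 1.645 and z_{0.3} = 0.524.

Cohen's d = |M₁ − M₂| / SD_pooled = |45.2 − 47.9| / 3.5 = 2.7 / 3.5 = 0.771.
For two independent groups with equal n: n = 2·((z_{α/2} + z_β) / d)².
z_{α/2} + z_β = 1.645 + 0.524 = 2.169.
n = 2 × (2.169 / 0.771)² = 2 × 2.813² = 2 × 7.91 = 15.8.
Round up to the next whole participant.

n = 16 per group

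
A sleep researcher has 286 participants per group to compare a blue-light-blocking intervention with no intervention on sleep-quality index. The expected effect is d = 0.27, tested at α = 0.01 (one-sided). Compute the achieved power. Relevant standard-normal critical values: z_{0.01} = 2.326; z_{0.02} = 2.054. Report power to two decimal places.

power ≈ 0.82

For two equal groups, power = Φ(d·√(n/2) − z_{α}).
d·√(n/2) = 0.27 × √(286/2) = 0.27 × 11.958 = 3.229.
z_β = 3.229 − 2.326 = 0.903.
Power = Φ(0.903) = 0.817.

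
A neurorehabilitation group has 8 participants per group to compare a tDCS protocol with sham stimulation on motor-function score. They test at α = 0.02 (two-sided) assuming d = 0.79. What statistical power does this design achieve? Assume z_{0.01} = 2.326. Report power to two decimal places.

For two equal groups, power = Φ(d·√(n/2) − z_{α/2}).
d·√(n/2) = 0.79 × √(8/2) = 0.79 × 2.000 = 1.580.
z_β = 1.580 − 2.326 = -0.746.
Power = Φ(-0.746) = 0.228.

power ≈ 0.23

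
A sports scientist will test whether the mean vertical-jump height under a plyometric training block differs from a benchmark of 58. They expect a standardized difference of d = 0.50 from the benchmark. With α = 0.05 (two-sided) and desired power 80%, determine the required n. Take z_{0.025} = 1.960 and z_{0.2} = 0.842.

For a one-sample test: n = ((z_{α/2} + z_β) / d)².
z_{α/2} + z_β = 1.960 + 0.842 = 2.802.
n = (2.802 / 0.50)² = 5.604² = 31.40.
Round up.

n = 32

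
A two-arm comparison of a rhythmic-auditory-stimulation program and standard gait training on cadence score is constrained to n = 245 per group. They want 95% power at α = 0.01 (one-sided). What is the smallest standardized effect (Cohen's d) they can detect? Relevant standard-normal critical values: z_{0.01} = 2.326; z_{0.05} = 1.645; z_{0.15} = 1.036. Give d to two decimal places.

For two independent groups of n = 245 each: d_min = (z_{α} + z_β)·√(2/n).
z-sum = 2.326 + 1.645 = 3.971.
d_min = 3.971 × √(2/245) = 3.971 × 0.0904 = 0.359.

d_min ≈ 0.36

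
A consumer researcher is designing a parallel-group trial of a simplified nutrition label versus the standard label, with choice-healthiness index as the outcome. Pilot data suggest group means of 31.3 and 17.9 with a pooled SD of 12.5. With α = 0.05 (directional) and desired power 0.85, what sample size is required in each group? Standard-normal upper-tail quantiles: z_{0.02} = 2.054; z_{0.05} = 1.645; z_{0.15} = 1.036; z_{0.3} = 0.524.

n = 13 per group

Cohen's d = |M₁ − M₂| / SD_pooled = |31.3 − 17.9| / 12.5 = 13.4 / 12.5 = 1.072.
For two independent groups with equal n: n = 2·((z_{α} + z_β) / d)².
z_{α} + z_β = 1.645 + 1.036 = 2.681.
n = 2 × (2.681 / 1.072)² = 2 × 2.501² = 2 × 6.25 = 12.5.
Round up to the next whole participant.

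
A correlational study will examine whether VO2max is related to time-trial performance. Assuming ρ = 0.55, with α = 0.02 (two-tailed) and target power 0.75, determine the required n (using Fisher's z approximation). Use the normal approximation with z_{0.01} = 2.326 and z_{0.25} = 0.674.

Fisher's z: C = ½·ln((1+r)/(1−r)) = ½·ln(3.4444) = 0.6184.
n = ((z_{α/2} + z_β)/C)² + 3.
(2.326 + 0.674) / 0.6184 = 3.000 / 0.6184 = 4.851.
n = 4.851² + 3 = 23.53 + 3 = 26.5.
Round up.

n = 27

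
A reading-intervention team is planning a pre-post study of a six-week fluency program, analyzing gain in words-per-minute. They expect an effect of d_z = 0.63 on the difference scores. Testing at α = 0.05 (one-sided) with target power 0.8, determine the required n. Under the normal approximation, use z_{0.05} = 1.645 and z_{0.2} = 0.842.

For a paired (one-sample on differences) test: n = ((z_{α} + z_β) / d)².
z_{α} + z_β = 1.645 + 0.842 = 2.487.
n = (2.487 / 0.63)² = 3.948² = 15.58.
Round up.

n = 16 pairs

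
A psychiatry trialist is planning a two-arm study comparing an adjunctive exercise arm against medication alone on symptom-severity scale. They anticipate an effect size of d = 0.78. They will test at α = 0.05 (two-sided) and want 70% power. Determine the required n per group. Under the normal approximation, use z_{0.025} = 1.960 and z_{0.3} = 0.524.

For two independent groups with equal n: n = 2·((z_{α/2} + z_β) / d)².
z_{α/2} + z_β = 1.960 + 0.524 = 2.484.
n = 2 × (2.484 / 0.78)² = 2 × 3.185² = 2 × 10.14 = 20.3.
Round up to the next whole participant.

n = 21 per group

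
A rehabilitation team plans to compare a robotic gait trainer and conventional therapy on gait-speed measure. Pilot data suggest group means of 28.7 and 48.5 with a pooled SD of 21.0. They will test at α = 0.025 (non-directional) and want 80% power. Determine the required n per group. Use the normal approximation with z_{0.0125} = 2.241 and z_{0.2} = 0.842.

n = 22 per group

Cohen's d = |M₁ − M₂| / SD_pooled = |28.7 − 48.5| / 21.0 = 19.8 / 21.0 = 0.943.
For two independent groups with equal n: n = 2·((z_{α/2} + z_β) / d)².
z_{α/2} + z_β = 2.241 + 0.842 = 3.083.
n = 2 × (3.083 / 0.943)² = 2 × 3.269² = 2 × 10.69 = 21.4.
Round up to the next whole participant.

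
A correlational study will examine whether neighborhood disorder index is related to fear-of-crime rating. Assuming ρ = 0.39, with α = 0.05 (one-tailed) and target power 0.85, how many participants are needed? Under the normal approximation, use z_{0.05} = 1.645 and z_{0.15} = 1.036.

Fisher's z: C = ½·ln((1+r)/(1−r)) = ½·ln(2.2787) = 0.4118.
n = ((z_{α} + z_β)/C)² + 3.
(1.645 + 1.036) / 0.4118 = 2.681 / 0.4118 = 6.510.
n = 6.510² + 3 = 42.39 + 3 = 45.4.
Round up.

n = 46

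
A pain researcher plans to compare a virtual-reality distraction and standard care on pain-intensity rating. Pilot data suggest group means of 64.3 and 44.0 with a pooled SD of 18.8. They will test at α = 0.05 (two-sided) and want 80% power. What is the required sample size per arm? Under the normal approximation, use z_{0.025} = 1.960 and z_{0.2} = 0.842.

n = 14 per group

Cohen's d = |M₁ − M₂| / SD_pooled = |64.3 − 44.0| / 18.8 = 20.3 / 18.8 = 1.080.
For two independent groups with equal n: n = 2·((z_{α/2} + z_β) / d)².
z_{α/2} + z_β = 1.960 + 0.842 = 2.802.
n = 2 × (2.802 / 1.080)² = 2 × 2.594² = 2 × 6.73 = 13.5.
Round up to the next whole participant.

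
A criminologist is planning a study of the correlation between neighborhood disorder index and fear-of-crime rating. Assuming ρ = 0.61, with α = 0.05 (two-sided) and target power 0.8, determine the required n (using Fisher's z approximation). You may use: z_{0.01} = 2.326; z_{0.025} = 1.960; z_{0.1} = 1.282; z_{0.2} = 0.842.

n = 19

Fisher's z: C = ½·ln((1+r)/(1−r)) = ½·ln(4.1282) = 0.7089.
n = ((z_{α/2} + z_β)/C)² + 3.
(1.960 + 0.842) / 0.7089 = 2.802 / 0.7089 = 3.953.
n = 3.953² + 3 = 15.62 + 3 = 18.6.
Round up.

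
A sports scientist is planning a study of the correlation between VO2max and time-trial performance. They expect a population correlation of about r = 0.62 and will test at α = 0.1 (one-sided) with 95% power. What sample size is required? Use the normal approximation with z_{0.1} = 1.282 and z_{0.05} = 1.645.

n = 20

Fisher's z: C = ½·ln((1+r)/(1−r)) = ½·ln(4.2632) = 0.7250.
n = ((z_{α} + z_β)/C)² + 3.
(1.282 + 1.645) / 0.7250 = 2.927 / 0.7250 = 4.037.
n = 4.037² + 3 = 16.30 + 3 = 19.3.
Round up.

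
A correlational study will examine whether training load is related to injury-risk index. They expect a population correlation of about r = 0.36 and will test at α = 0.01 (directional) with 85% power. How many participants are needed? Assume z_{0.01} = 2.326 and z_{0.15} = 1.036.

Fisher's z: C = ½·ln((1+r)/(1−r)) = ½·ln(2.1250) = 0.3769.
n = ((z_{α} + z_β)/C)² + 3.
(2.326 + 1.036) / 0.3769 = 3.362 / 0.3769 = 8.920.
n = 8.920² + 3 = 79.57 + 3 = 82.6.
Round up.

n = 83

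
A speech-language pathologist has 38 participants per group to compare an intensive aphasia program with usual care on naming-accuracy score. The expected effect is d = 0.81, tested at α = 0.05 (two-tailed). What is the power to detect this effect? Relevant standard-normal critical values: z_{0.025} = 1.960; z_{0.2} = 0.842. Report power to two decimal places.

power ≈ 0.94

For two equal groups, power = Φ(d·√(n/2) − z_{α/2}).
d·√(n/2) = 0.81 × √(38/2) = 0.81 × 4.359 = 3.531.
z_β = 3.531 − 1.960 = 1.571.
Power = Φ(1.571) = 0.942.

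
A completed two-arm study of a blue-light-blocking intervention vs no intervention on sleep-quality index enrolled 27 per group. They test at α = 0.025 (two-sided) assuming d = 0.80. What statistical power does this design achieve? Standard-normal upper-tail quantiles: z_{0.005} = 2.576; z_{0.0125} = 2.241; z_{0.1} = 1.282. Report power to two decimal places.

power ≈ 0.76

For two equal groups, power = Φ(d·√(n/2) − z_{α/2}).
d·√(n/2) = 0.80 × √(27/2) = 0.80 × 3.674 = 2.939.
z_β = 2.939 − 2.241 = 0.698.
Power = Φ(0.698) = 0.758.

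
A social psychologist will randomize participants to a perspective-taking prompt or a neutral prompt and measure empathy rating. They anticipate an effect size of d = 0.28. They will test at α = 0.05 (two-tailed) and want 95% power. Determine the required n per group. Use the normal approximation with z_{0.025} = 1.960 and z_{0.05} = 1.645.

n = 332 per group

For two independent groups with equal n: n = 2·((z_{α/2} + z_β) / d)².
z_{α/2} + z_β = 1.960 + 1.645 = 3.605.
n = 2 × (3.605 / 0.28)² = 2 × 12.875² = 2 × 165.77 = 331.5.
Round up to the next whole participant.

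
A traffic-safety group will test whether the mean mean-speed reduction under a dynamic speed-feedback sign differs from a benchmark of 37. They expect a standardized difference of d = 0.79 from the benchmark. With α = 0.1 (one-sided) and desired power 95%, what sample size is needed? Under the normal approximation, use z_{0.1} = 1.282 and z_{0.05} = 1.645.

For a one-sample test: n = ((z_{α} + z_β) / d)².
z_{α} + z_β = 1.282 + 1.645 = 2.927.
n = (2.927 / 0.79)² = 3.705² = 13.73.
Round up.

n = 14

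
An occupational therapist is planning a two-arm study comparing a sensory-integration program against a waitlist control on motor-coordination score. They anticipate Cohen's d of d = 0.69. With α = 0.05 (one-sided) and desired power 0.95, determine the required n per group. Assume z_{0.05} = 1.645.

For two independent groups with equal n: n = 2·((z_{α} + z_β) / d)².
z_{α} + z_β = 1.645 + 1.645 = 3.290.
n = 2 × (3.290 / 0.69)² = 2 × 4.768² = 2 × 22.73 = 45.5.
Round up to the next whole participant.

n = 46 per group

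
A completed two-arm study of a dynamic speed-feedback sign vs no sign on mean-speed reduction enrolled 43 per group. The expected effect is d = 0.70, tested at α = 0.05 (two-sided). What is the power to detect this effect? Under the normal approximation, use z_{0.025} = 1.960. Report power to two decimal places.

power ≈ 0.90

For two equal groups, power = Φ(d·√(n/2) − z_{α/2}).
d·√(n/2) = 0.70 × √(43/2) = 0.70 × 4.637 = 3.246.
z_β = 3.246 − 1.960 = 1.286.
Power = Φ(1.286) = 0.901.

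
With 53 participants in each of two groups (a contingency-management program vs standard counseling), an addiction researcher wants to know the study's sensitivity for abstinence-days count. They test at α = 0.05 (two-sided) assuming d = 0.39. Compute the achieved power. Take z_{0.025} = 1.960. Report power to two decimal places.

For two equal groups, power = Φ(d·√(n/2) − z_{α/2}).
d·√(n/2) = 0.39 × √(53/2) = 0.39 × 5.148 = 2.008.
z_β = 2.008 − 1.960 = 0.048.
Power = Φ(0.048) = 0.519.

power ≈ 0.52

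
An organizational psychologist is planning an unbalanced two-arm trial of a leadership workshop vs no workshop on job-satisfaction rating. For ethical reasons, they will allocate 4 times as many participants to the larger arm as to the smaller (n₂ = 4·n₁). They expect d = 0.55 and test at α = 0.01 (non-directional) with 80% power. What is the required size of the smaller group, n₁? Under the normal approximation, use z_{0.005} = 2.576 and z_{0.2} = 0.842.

n₁ = 49

With allocation ratio k = n₂/n₁ = 4, Var(x̄₁−x̄₂) = σ²(1/n₁ + 1/(k·n₁)) = σ²·(k+1)/(k·n₁).
So n₁ = (1 + 1/k)·((z_{α/2} + z_β)/d)² = 1.250 × (3.418/0.55)².
n₁ = 1.250 × 38.62 = 48.3.
Round up: n₁ = 49, giving n₂ = 4 × 49 = 196.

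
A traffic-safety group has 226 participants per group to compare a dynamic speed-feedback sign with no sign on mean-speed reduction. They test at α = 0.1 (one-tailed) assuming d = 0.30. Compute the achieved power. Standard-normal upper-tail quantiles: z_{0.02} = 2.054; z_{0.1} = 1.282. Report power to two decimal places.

power ≈ 0.97

For two equal groups, power = Φ(d·√(n/2) − z_{α}).
d·√(n/2) = 0.30 × √(226/2) = 0.30 × 10.630 = 3.189.
z_β = 3.189 − 1.282 = 1.907.
Power = Φ(1.907) = 0.972.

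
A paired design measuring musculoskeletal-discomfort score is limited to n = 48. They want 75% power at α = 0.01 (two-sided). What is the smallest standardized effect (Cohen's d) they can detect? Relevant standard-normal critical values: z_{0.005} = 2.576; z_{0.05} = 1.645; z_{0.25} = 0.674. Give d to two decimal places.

For a single sample (or paired design) of n = 48: d_min = (z_{α/2} + z_β)/√n.
z-sum = 2.576 + 0.674 = 3.250.
d_min = 3.250 / √48 = 3.250 / 6.928 = 0.469.

d_min ≈ 0.47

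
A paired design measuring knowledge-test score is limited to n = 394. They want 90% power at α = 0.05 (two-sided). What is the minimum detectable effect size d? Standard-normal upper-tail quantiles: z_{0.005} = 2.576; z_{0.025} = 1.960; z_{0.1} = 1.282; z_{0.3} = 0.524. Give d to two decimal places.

For a single sample (or paired design) of n = 394: d_min = (z_{α/2} + z_β)/√n.
z-sum = 1.960 + 1.282 = 3.242.
d_min = 3.242 / √394 = 3.242 / 19.849 = 0.163.

d_min ≈ 0.16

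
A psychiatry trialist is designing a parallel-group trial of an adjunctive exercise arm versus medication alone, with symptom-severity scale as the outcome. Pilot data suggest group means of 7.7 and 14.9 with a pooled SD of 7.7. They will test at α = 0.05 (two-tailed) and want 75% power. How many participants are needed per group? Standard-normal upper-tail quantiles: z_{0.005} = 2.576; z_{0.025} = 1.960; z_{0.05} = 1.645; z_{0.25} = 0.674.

n = 16 per group

Cohen's d = |M₁ − M₂| / SD_pooled = |7.7 − 14.9| / 7.7 = 7.2 / 7.7 = 0.935.
For two independent groups with equal n: n = 2·((z_{α/2} + z_β) / d)².
z_{α/2} + z_β = 1.960 + 0.674 = 2.634.
n = 2 × (2.634 / 0.935)² = 2 × 2.817² = 2 × 7.94 = 15.9.
Round up to the next whole participant.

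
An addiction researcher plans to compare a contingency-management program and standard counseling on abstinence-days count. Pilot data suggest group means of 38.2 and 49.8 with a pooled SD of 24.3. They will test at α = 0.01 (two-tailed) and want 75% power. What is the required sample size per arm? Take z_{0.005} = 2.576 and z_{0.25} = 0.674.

Cohen's d = |M₁ − M₂| / SD_pooled = |38.2 − 49.8| / 24.3 = 11.6 / 24.3 = 0.477.
For two independent groups with equal n: n = 2·((z_{α/2} + z_β) / d)².
z_{α/2} + z_β = 2.576 + 0.674 = 3.250.
n = 2 × (3.250 / 0.477)² = 2 × 6.813² = 2 × 46.42 = 92.8.
Round up to the next whole participant.

n = 93 per group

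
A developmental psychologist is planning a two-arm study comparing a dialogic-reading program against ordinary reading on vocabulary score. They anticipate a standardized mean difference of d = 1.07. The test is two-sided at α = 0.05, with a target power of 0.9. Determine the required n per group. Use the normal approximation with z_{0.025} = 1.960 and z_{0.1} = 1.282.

n = 19 per group

For two independent groups with equal n: n = 2·((z_{α/2} + z_β) / d)².
z_{α/2} + z_β = 1.960 + 1.282 = 3.242.
n = 2 × (3.242 / 1.07)² = 2 × 3.030² = 2 × 9.18 = 18.4.
Round up to the next whole participant.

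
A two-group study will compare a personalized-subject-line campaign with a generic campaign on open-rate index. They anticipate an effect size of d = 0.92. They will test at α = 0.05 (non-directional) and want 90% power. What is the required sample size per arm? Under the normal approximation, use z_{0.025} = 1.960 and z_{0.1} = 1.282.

For two independent groups with equal n: n = 2·((z_{α/2} + z_β) / d)².
z_{α/2} + z_β = 1.960 + 1.282 = 3.242.
n = 2 × (3.242 / 0.92)² = 2 × 3.524² = 2 × 12.42 = 24.8.
Round up to the next whole participant.

n = 25 per group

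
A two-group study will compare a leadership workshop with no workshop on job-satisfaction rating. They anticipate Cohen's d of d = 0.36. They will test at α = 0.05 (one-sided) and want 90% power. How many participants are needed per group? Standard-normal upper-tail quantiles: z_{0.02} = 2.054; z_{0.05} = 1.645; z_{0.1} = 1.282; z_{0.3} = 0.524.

For two independent groups with equal n: n = 2·((z_{α} + z_β) / d)².
z_{α} + z_β = 1.645 + 1.282 = 2.927.
n = 2 × (2.927 / 0.36)² = 2 × 8.131² = 2 × 66.11 = 132.2.
Round up to the next whole participant.

n = 133 per group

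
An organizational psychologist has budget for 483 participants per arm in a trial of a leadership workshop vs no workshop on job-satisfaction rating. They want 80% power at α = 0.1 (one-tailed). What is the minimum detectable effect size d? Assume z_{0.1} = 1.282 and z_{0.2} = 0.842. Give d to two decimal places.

For two independent groups of n = 483 each: d_min = (z_{α} + z_β)·√(2/n).
z-sum = 1.282 + 0.842 = 2.124.
d_min = 2.124 × √(2/483) = 2.124 × 0.0643 = 0.137.

d_min ≈ 0.14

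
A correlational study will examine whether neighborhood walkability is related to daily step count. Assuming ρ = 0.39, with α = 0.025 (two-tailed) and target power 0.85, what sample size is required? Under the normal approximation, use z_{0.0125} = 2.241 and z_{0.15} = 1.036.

Fisher's z: C = ½·ln((1+r)/(1−r)) = ½·ln(2.2787) = 0.4118.
n = ((z_{α/2} + z_β)/C)² + 3.
(2.241 + 1.036) / 0.4118 = 3.277 / 0.4118 = 7.958.
n = 7.958² + 3 = 63.33 + 3 = 66.3.
Round up.

n = 67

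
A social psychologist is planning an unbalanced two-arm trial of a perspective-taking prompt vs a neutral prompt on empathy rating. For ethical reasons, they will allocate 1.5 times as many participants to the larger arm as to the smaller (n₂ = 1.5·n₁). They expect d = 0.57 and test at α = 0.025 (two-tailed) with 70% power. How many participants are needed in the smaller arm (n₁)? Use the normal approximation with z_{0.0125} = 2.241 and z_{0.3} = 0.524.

With allocation ratio k = n₂/n₁ = 1.5, Var(x̄₁−x̄₂) = σ²(1/n₁ + 1/(k·n₁)) = σ²·(k+1)/(k·n₁).
So n₁ = (1 + 1/k)·((z_{α/2} + z_β)/d)² = 1.667 × (2.765/0.57)².
n₁ = 1.667 × 23.53 = 39.2.
Round up: n₁ = 40, giving n₂ = 1.5 × 40 = 60.

n₁ = 40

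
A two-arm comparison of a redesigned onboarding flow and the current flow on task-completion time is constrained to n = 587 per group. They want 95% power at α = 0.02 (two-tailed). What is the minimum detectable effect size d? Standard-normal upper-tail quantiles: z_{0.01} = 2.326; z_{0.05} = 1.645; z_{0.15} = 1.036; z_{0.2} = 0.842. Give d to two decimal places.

d_min ≈ 0.23

For two independent groups of n = 587 each: d_min = (z_{α/2} + z_β)·√(2/n).
z-sum = 2.326 + 1.645 = 3.971.
d_min = 3.971 × √(2/587) = 3.971 × 0.0584 = 0.232.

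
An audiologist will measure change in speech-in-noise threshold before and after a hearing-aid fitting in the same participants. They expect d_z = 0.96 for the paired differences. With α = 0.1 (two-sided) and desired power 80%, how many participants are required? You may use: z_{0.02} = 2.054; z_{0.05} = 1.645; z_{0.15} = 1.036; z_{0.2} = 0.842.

n = 7 pairs

For a paired (one-sample on differences) test: n = ((z_{α/2} + z_β) / d)².
z_{α/2} + z_β = 1.645 + 0.842 = 2.487.
n = (2.487 / 0.96)² = 2.591² = 6.71.
Round up.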